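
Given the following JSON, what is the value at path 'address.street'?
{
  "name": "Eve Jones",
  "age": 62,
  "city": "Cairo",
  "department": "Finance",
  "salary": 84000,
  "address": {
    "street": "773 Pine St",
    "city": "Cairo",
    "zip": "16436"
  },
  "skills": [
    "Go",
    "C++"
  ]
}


Query: address.street
Path: address -> street
Value: 773 Pine St

773 Pine St


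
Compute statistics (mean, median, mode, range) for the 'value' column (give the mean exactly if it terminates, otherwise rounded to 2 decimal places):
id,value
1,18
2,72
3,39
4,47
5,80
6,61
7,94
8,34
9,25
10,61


Data: [18, 72, 39, 47, 80, 61, 94, 34, 25, 61]
Count: 10
Sum: 531
Mean: 531/10 = 53.1
Sorted: [18, 25, 34, 39, 47, 61, 61, 72, 80, 94]
Median: 54.0
Mode: 61 (2 times)
Range: 94 - 18 = 76
Min: 18, Max: 94

mean=53.1, median=54.0, mode=61, range=76


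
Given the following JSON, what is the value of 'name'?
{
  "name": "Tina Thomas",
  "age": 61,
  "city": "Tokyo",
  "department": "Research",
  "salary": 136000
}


Looking up field 'name'
Value: Tina Thomas

Tina Thomas


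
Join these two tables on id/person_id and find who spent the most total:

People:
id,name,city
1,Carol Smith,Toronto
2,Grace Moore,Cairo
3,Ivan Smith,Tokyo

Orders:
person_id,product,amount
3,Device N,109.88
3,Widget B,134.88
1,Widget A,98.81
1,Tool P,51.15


Join on: people.id = orders.person_id

Joined rows:
  Ivan Smith (Tokyo) bought Device N for $109.88
  Ivan Smith (Tokyo) bought Widget B for $134.88
  Carol Smith (Toronto) bought Widget A for $98.81
  Carol Smith (Toronto) bought Tool P for $51.15

Total per person:
  Ivan Smith: $244.76
  Carol Smith: $149.96

Top spender: Ivan Smith ($244.76)

Ivan Smith ($244.76)


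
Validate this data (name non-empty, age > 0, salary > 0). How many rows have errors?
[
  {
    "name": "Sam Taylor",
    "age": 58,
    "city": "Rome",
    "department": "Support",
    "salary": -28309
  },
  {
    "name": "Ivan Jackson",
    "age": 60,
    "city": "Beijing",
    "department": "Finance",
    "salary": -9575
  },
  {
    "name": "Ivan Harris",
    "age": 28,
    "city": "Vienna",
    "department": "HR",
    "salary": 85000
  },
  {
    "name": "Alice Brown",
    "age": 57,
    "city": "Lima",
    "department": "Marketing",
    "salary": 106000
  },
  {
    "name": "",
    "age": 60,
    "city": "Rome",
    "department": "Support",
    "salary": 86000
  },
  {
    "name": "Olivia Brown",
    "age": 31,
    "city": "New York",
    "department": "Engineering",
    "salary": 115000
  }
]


Validating 6 records:
Rules: name non-empty, age > 0, salary > 0

  Row 1 (Sam Taylor): negative salary: -28309
  Row 2 (Ivan Jackson): negative salary: -9575
  Row 3 (Ivan Harris): OK
  Row 4 (Alice Brown): OK
  Row 5 (???): empty name
  Row 6 (Olivia Brown): OK

Total errors: 3

3 errors


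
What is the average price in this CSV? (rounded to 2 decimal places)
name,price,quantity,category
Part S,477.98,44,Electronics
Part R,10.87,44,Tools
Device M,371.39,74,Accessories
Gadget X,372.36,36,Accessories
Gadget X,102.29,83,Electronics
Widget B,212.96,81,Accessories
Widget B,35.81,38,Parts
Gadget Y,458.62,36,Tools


Computing average price:
Values: [477.98, 10.87, 371.39, 372.36, 102.29, 212.96, 35.81, 458.62]
Sum = 2042.28
Count = 8
Average = 2042.28/8 = 255.285 exactly -> 255.29 (rounded half-up to 2 decimal places)

255.29


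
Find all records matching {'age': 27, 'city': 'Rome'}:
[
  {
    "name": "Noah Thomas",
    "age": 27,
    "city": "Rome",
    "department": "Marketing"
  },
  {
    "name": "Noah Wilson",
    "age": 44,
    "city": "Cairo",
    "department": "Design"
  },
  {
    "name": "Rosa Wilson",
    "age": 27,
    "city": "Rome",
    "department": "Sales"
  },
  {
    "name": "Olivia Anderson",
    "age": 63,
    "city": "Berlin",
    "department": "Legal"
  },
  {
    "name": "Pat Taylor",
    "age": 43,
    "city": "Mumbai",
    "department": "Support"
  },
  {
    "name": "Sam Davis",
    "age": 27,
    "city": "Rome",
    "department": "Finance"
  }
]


Search criteria: {'age': 27, 'city': 'Rome'}

Checking 6 records:
  Noah Thomas: {age: 27, city: Rome} <-- MATCH
  Noah Wilson: {age: 44, city: Cairo}
  Rosa Wilson: {age: 27, city: Rome} <-- MATCH
  Olivia Anderson: {age: 63, city: Berlin}
  Pat Taylor: {age: 43, city: Mumbai}
  Sam Davis: {age: 27, city: Rome} <-- MATCH

Matches: ["Noah Thomas", "Rosa Wilson", "Sam Davis"]

["Noah Thomas", "Rosa Wilson", "Sam Davis"]


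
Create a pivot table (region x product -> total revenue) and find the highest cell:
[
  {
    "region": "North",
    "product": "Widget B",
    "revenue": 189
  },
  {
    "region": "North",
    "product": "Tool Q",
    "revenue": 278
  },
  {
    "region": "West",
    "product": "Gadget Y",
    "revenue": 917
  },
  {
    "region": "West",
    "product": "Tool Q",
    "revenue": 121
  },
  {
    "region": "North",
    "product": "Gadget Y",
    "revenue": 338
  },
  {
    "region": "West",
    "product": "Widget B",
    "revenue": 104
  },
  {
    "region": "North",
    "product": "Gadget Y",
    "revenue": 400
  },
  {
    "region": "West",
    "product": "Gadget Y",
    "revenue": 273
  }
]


Pivot: region (rows) x product (columns) -> total revenue

     Gadget Y      Tool Q        Widget B    
North          738           278           189  
West          1190           121           104  

Highest: West / Gadget Y = $1190

West / Gadget Y = $1190


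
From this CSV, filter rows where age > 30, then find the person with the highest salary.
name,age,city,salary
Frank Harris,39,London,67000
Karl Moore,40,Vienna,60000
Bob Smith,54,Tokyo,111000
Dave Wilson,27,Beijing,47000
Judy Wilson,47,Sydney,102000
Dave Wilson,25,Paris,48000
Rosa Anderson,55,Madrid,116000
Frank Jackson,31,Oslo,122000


Filter: age > 30
Sort by: salary (descending)

Filtered records (6):
  Frank Jackson, age 31, salary $122000
  Rosa Anderson, age 55, salary $116000
  Bob Smith, age 54, salary $111000
  Judy Wilson, age 47, salary $102000
  Frank Harris, age 39, salary $67000
  Karl Moore, age 40, salary $60000

Highest salary: Frank Jackson ($122000)

Frank Jackson


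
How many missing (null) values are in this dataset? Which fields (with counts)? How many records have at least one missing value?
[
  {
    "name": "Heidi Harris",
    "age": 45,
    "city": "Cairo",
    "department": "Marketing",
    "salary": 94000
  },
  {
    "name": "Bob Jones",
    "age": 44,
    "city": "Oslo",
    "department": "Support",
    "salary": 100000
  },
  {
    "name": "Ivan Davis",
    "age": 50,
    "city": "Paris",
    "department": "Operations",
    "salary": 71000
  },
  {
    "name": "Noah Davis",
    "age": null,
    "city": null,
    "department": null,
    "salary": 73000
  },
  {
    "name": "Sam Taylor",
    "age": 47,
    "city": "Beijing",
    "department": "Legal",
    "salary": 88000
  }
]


Checking for missing (null) values in 5 records:

  Heidi Harris: complete
  Bob Jones: complete
  Ivan Davis: complete
  Noah Davis: age, city, department
  Sam Taylor: complete

Per field:
  name: 0 missing
  age: 1 missing
  city: 1 missing
  department: 1 missing
  salary: 0 missing

Total missing values: 3
Records with any missing: 1

3 missing values (age: 1, city: 1, department: 1); 1 incomplete records


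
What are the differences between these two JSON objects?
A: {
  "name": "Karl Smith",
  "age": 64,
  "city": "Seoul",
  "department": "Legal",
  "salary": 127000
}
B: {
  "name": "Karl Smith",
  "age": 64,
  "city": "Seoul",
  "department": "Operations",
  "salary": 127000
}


Comparing each field (in key order):
  name: same
  age: same
  city: same
  department: DIFFERENT
  salary: same
Differences:
  department: Legal -> Operations

1 field(s) changed

1 change: department


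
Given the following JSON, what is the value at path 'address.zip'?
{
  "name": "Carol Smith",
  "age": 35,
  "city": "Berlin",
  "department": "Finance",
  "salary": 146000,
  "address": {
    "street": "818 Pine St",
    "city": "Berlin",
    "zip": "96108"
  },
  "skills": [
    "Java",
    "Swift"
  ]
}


Query: address.zip
Path: address -> zip
Value: 96108

96108


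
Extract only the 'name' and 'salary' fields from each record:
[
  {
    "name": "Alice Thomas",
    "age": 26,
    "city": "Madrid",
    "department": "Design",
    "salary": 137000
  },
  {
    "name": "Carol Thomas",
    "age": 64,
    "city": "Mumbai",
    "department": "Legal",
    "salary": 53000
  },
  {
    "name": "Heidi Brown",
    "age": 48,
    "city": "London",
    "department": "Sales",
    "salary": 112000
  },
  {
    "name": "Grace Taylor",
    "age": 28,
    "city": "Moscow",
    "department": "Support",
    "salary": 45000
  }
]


Original: 4 records with fields: name, age, city, department, salary
Keep: ['name', 'salary']
Drop: ['age', 'city', 'department']
Result: 4 records, 2 fields each

[
  {
    "name": "Alice Thomas",
    "salary": 137000
  },
  {
    "name": "Carol Thomas",
    "salary": 53000
  },
  {
    "name": "Heidi Brown",
    "salary": 112000
  },
  {
    "name": "Grace Taylor",
    "salary": 45000
  }
]


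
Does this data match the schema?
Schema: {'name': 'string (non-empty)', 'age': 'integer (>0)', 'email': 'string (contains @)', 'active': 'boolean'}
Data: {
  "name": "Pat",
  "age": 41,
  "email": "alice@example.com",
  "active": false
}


Validating each field against schema:
  name: OK (non-empty string)
  age: OK (positive integer)
  email: OK (string with @)
  active: OK (boolean)

Result: VALID

VALID


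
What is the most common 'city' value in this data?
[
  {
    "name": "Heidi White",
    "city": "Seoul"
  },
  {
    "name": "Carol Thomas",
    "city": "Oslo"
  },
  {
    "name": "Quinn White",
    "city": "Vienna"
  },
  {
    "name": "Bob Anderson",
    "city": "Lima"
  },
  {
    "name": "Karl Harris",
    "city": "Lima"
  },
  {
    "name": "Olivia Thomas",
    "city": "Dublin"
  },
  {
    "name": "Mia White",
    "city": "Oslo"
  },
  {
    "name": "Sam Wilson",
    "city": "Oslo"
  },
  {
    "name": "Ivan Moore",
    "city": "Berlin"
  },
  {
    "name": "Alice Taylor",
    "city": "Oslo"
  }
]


Counting 'city' values across 10 records:

  Oslo: 4 ####
  Lima: 2 ##
  Seoul: 1 #
  Vienna: 1 #
  Dublin: 1 #
  Berlin: 1 #

Most common: Oslo (4 times)

Oslo (4 times)


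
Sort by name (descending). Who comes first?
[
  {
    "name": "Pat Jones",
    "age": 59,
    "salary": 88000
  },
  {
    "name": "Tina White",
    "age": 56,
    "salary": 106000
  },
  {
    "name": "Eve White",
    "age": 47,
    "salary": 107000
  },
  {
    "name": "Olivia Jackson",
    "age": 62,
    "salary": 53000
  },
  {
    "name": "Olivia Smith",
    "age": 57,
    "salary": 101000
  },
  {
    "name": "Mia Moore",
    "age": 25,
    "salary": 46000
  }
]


Sort by: name (descending)

Sorted order:
  1. Tina White (name = Tina White)
  2. Pat Jones (name = Pat Jones)
  3. Olivia Smith (name = Olivia Smith)
  4. Olivia Jackson (name = Olivia Jackson)
  5. Mia Moore (name = Mia Moore)
  6. Eve White (name = Eve White)

First: Tina White

Tina White


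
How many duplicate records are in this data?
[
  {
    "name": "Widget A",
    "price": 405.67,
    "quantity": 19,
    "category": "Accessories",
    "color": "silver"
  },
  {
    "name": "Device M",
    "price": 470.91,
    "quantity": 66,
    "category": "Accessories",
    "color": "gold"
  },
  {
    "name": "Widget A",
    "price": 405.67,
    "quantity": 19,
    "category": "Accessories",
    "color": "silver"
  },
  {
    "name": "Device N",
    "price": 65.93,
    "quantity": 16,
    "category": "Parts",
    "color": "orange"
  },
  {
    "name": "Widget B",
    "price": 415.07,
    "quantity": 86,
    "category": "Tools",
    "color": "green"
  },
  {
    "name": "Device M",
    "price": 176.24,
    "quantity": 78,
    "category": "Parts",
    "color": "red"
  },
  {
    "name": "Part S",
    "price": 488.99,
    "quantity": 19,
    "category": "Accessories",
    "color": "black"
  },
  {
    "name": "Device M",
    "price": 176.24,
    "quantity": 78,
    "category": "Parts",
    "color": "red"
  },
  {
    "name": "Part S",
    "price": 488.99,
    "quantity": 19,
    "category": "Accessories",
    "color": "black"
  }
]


Checking 9 records for duplicates:

  Row 1: Widget A ($405.67, qty 19)
  Row 2: Device M ($470.91, qty 66)
  Row 3: Widget A ($405.67, qty 19) <-- DUPLICATE
  Row 4: Device N ($65.93, qty 16)
  Row 5: Widget B ($415.07, qty 86)
  Row 6: Device M ($176.24, qty 78)
  Row 7: Part S ($488.99, qty 19)
  Row 8: Device M ($176.24, qty 78) <-- DUPLICATE
  Row 9: Part S ($488.99, qty 19) <-- DUPLICATE

Duplicates found: 3
Unique records: 6

3 duplicates, 6 unique


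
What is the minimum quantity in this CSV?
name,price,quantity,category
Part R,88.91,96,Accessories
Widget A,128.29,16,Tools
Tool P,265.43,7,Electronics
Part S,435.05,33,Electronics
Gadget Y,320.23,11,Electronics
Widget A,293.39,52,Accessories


Computing minimum quantity:
Values: [96, 16, 7, 33, 11, 52]
Min = 7

7


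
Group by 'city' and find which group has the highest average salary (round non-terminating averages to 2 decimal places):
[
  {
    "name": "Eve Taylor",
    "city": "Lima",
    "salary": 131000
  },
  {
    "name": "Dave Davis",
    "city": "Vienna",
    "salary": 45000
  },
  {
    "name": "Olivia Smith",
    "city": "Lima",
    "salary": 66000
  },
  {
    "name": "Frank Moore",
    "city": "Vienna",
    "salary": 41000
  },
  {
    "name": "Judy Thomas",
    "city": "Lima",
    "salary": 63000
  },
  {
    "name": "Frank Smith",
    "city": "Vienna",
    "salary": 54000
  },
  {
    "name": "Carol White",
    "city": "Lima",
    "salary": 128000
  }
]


Group by: city

Groups:
  Lima: 4 people, avg salary = 388000/4 = $97000
  Vienna: 3 people, avg salary = 140000/3 ≈ $46666.67

Highest average salary: Lima ($97000)

Lima ($97000)


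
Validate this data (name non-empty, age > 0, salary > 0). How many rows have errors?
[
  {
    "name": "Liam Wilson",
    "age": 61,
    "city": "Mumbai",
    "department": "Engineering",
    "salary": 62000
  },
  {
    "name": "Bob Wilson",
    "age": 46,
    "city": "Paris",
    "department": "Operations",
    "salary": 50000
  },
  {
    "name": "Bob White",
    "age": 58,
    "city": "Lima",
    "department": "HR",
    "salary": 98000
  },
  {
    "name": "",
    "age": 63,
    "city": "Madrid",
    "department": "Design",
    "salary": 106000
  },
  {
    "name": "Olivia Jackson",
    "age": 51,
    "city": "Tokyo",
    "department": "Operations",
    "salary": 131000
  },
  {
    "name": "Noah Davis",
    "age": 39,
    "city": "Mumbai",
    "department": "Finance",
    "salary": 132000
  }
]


Validating 6 records:
Rules: name non-empty, age > 0, salary > 0

  Row 1 (Liam Wilson): OK
  Row 2 (Bob Wilson): OK
  Row 3 (Bob White): OK
  Row 4 (???): empty name
  Row 5 (Olivia Jackson): OK
  Row 6 (Noah Davis): OK

Total errors: 1

1 errors


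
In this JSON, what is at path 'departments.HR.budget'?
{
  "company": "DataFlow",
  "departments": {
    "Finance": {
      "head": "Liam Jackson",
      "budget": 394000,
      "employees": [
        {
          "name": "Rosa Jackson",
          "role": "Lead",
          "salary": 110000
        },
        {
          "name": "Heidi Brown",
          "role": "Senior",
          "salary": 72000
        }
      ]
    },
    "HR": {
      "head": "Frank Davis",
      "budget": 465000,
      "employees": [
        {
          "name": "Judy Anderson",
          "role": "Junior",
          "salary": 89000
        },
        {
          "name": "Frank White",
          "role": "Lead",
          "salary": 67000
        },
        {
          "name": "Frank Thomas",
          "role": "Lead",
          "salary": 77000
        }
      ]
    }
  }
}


Path: departments.HR.budget

Navigate:
  -> departments
  -> HR
  -> budget = 465000

465000


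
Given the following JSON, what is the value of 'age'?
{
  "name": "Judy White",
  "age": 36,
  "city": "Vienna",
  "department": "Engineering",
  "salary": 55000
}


Looking up field 'age'
Value: 36

36


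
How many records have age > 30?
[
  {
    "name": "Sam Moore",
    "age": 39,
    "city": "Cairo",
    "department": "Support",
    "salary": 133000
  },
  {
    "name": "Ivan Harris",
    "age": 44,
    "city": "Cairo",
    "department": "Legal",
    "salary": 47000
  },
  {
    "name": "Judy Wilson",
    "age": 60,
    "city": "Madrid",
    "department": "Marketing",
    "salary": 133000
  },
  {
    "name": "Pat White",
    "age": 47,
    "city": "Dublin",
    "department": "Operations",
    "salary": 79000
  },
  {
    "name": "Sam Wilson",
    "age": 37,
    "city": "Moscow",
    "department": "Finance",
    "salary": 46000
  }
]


Data: 5 records
Condition: age > 30

Checking each record:
  Sam Moore: 39 MATCH
  Ivan Harris: 44 MATCH
  Judy Wilson: 60 MATCH
  Pat White: 47 MATCH
  Sam Wilson: 37 MATCH

Count: 5

5


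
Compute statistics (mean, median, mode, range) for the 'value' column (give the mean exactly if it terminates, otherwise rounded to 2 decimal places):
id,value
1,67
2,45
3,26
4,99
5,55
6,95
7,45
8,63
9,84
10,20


Data: [67, 45, 26, 99, 55, 95, 45, 63, 84, 20]
Count: 10
Sum: 599
Mean: 599/10 = 59.9
Sorted: [20, 26, 45, 45, 55, 63, 67, 84, 95, 99]
Median: 59.0
Mode: 45 (2 times)
Range: 99 - 20 = 79
Min: 20, Max: 99

mean=59.9, median=59.0, mode=45, range=79


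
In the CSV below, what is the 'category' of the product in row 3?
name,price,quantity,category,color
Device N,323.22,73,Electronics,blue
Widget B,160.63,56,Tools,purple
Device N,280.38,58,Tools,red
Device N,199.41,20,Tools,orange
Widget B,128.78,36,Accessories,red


Query: Row 3 ('Device N'), column 'category'
Value: Tools

Tools


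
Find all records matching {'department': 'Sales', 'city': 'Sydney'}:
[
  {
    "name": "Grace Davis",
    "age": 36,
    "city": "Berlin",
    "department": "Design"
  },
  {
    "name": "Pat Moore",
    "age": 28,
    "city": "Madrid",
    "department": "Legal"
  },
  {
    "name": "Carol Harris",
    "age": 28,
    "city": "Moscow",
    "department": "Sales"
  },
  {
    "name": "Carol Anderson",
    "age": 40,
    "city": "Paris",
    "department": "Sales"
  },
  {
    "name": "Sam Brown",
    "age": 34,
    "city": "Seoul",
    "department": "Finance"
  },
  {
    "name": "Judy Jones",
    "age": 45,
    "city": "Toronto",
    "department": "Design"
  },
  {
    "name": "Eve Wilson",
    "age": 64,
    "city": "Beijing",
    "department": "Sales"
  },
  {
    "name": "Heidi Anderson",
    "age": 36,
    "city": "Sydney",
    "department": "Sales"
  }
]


Search criteria: {'department': 'Sales', 'city': 'Sydney'}

Checking 8 records:
  Grace Davis: {department: Design, city: Berlin}
  Pat Moore: {department: Legal, city: Madrid}
  Carol Harris: {department: Sales, city: Moscow}
  Carol Anderson: {department: Sales, city: Paris}
  Sam Brown: {department: Finance, city: Seoul}
  Judy Jones: {department: Design, city: Toronto}
  Eve Wilson: {department: Sales, city: Beijing}
  Heidi Anderson: {department: Sales, city: Sydney} <-- MATCH

Matches: ["Heidi Anderson"]

["Heidi Anderson"]


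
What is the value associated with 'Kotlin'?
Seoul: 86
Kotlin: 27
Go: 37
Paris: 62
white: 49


Looking up key 'Kotlin'
Value: 27

27


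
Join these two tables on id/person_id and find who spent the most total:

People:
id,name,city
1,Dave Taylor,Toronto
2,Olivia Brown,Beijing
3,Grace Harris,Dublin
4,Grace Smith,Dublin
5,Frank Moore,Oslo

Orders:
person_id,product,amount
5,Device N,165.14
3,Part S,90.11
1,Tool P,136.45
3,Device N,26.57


Join on: people.id = orders.person_id

Joined rows:
  Frank Moore (Oslo) bought Device N for $165.14
  Grace Harris (Dublin) bought Part S for $90.11
  Dave Taylor (Toronto) bought Tool P for $136.45
  Grace Harris (Dublin) bought Device N for $26.57

Total per person:
  Frank Moore: $165.14
  Dave Taylor: $136.45
  Grace Harris: $116.68

Top spender: Frank Moore ($165.14)

Frank Moore ($165.14)


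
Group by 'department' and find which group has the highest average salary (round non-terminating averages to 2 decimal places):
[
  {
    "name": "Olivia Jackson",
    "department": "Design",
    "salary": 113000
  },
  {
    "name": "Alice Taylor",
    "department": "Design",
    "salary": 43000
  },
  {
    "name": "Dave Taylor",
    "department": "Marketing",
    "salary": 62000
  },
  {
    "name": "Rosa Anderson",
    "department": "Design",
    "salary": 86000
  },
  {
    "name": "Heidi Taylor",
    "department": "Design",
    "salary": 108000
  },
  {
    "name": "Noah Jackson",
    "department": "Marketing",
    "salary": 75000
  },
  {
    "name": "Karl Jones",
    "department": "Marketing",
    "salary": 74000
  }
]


Group by: department

Groups:
  Design: 4 people, avg salary = 350000/4 = $87500
  Marketing: 3 people, avg salary = 211000/3 ≈ $70333.33

Highest average salary: Design ($87500)

Design ($87500)


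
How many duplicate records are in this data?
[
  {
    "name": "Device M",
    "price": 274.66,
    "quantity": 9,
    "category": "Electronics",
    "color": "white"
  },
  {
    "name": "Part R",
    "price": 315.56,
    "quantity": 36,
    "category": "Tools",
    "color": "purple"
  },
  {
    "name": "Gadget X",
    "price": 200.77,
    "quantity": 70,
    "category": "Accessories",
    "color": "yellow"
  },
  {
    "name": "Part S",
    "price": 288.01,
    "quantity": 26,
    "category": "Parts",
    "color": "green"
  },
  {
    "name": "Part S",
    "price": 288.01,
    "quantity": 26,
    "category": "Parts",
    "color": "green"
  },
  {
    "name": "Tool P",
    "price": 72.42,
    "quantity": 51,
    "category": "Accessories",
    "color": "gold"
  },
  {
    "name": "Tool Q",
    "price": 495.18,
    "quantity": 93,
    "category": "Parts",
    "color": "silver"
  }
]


Checking 7 records for duplicates:

  Row 1: Device M ($274.66, qty 9)
  Row 2: Part R ($315.56, qty 36)
  Row 3: Gadget X ($200.77, qty 70)
  Row 4: Part S ($288.01, qty 26)
  Row 5: Part S ($288.01, qty 26) <-- DUPLICATE
  Row 6: Tool P ($72.42, qty 51)
  Row 7: Tool Q ($495.18, qty 93)

Duplicates found: 1
Unique records: 6

1 duplicates, 6 unique


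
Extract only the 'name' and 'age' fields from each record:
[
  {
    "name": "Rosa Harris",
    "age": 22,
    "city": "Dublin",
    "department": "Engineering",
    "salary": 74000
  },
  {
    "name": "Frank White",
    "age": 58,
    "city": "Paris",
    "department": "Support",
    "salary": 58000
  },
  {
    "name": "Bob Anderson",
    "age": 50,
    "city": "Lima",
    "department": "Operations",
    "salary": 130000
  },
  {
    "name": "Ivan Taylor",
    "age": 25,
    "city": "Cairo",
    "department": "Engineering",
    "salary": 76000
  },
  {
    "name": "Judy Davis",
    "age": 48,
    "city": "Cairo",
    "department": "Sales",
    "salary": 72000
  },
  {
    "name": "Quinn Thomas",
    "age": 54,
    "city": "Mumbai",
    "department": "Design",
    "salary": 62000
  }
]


Original: 6 records with fields: name, age, city, department, salary
Keep: ['name', 'age']
Drop: ['city', 'department', 'salary']
Result: 6 records, 2 fields each

[
  {
    "name": "Rosa Harris",
    "age": 22
  },
  {
    "name": "Frank White",
    "age": 58
  },
  {
    "name": "Bob Anderson",
    "age": 50
  },
  {
    "name": "Ivan Taylor",
    "age": 25
  },
  {
    "name": "Judy Davis",
    "age": 48
  },
  {
    "name": "Quinn Thomas",
    "age": 54
  }
]


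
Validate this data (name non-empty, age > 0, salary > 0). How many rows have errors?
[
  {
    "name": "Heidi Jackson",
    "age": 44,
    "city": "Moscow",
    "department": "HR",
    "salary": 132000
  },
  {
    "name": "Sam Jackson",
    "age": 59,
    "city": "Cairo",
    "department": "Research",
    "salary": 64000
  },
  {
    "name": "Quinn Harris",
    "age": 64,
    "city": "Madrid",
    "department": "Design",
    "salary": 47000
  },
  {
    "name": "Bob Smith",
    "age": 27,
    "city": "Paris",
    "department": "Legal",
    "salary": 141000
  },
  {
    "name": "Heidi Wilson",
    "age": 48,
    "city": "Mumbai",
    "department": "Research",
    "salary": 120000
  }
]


Validating 5 records:
Rules: name non-empty, age > 0, salary > 0

  Row 1 (Heidi Jackson): OK
  Row 2 (Sam Jackson): OK
  Row 3 (Quinn Harris): OK
  Row 4 (Bob Smith): OK
  Row 5 (Heidi Wilson): OK

Total errors: 0

0 errors


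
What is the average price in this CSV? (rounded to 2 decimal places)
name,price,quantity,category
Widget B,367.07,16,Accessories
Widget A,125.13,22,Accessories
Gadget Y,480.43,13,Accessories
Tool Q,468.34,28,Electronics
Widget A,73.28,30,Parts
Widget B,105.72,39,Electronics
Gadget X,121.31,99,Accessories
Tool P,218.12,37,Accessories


Computing average price:
Values: [367.07, 125.13, 480.43, 468.34, 73.28, 105.72, 121.31, 218.12]
Sum = 1959.40
Count = 8
Average = 1959.40/8 = 244.925 exactly -> 244.93 (rounded half-up to 2 decimal places)

244.93


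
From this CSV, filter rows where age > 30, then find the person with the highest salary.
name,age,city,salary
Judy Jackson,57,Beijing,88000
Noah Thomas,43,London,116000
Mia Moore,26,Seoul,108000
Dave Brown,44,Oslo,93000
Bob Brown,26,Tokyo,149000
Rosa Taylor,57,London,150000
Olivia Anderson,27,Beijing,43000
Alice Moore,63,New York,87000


Filter: age > 30
Sort by: salary (descending)

Filtered records (5):
  Rosa Taylor, age 57, salary $150000
  Noah Thomas, age 43, salary $116000
  Dave Brown, age 44, salary $93000
  Judy Jackson, age 57, salary $88000
  Alice Moore, age 63, salary $87000

Highest salary: Rosa Taylor ($150000)

Rosa Taylor


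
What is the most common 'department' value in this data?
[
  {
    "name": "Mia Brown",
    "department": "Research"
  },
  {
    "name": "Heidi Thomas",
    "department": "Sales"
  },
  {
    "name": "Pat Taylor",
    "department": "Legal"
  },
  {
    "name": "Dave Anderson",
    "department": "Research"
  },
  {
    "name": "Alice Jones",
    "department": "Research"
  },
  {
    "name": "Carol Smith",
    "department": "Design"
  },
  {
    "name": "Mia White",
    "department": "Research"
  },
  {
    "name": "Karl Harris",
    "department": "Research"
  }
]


Counting 'department' values across 8 records:

  Research: 5 #####
  Sales: 1 #
  Legal: 1 #
  Design: 1 #

Most common: Research (5 times)

Research (5 times)


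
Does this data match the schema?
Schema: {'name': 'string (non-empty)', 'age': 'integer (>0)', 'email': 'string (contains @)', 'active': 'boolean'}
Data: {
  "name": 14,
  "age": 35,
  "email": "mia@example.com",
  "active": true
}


Validating each field against schema:
  name: FAIL (14 is not a string)
  age: OK (positive integer)
  email: OK (string with @)
  active: OK (boolean)

Result: INVALID (1 error: name)

INVALID (1 error: name)


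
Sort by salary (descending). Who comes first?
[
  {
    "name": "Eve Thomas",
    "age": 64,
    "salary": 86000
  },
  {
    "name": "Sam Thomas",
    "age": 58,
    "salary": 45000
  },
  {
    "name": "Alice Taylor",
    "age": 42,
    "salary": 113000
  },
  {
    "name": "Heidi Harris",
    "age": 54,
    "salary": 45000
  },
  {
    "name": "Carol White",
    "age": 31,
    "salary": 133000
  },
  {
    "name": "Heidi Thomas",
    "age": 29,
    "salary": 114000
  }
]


Sort by: salary (descending)

Sorted order:
  1. Carol White (salary = 133000)
  2. Heidi Thomas (salary = 114000)
  3. Alice Taylor (salary = 113000)
  4. Eve Thomas (salary = 86000)
  5. Sam Thomas (salary = 45000)
  6. Heidi Harris (salary = 45000)

First: Carol White

Carol White


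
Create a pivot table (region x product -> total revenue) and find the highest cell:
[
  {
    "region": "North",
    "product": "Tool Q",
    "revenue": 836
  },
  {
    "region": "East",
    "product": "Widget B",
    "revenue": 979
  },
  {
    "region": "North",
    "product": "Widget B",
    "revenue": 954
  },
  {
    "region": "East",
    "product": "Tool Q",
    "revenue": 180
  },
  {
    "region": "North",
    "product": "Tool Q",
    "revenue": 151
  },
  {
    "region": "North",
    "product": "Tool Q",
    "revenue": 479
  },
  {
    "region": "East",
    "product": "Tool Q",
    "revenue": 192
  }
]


Pivot: region (rows) x product (columns) -> total revenue

     Tool Q        Widget B    
East           372           979  
North         1466           954  

Highest: North / Tool Q = $1466

North / Tool Q = $1466


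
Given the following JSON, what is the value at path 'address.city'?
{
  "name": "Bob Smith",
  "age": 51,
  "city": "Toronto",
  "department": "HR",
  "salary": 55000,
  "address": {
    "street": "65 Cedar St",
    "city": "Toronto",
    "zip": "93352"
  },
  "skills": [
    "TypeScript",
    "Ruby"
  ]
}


Query: address.city
Path: address -> city
Value: Toronto

Toronto


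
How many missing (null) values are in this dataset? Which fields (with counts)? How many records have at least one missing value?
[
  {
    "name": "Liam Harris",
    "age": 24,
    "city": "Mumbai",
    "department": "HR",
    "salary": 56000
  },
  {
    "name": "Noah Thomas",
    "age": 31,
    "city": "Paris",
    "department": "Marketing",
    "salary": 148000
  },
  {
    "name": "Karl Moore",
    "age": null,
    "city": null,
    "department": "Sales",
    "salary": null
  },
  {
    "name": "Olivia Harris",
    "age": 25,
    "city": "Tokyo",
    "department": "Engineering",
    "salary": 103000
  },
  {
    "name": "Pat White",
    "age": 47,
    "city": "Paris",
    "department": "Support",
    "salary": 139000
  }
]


Checking for missing (null) values in 5 records:

  Liam Harris: complete
  Noah Thomas: complete
  Karl Moore: age, city, salary
  Olivia Harris: complete
  Pat White: complete

Per field:
  name: 0 missing
  age: 1 missing
  city: 1 missing
  department: 0 missing
  salary: 1 missing

Total missing values: 3
Records with any missing: 1

3 missing values (age: 1, city: 1, salary: 1); 1 incomplete records


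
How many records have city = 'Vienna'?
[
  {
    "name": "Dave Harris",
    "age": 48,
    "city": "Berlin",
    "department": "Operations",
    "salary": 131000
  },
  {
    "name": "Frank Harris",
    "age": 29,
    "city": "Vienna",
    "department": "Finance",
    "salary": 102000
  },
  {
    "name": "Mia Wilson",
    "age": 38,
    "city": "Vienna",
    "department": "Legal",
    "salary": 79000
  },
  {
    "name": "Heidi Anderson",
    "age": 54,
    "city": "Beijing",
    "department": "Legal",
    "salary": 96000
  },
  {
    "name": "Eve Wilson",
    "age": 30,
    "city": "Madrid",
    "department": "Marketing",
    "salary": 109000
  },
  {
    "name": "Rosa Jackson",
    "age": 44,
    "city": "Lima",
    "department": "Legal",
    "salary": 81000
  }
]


Data: 6 records
Condition: city = 'Vienna'

Checking each record:
  Dave Harris: Berlin
  Frank Harris: Vienna MATCH
  Mia Wilson: Vienna MATCH
  Heidi Anderson: Beijing
  Eve Wilson: Madrid
  Rosa Jackson: Lima

Count: 2

2


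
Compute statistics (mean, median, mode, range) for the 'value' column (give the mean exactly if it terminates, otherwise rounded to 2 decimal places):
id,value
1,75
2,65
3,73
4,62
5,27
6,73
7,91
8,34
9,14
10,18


Data: [75, 65, 73, 62, 27, 73, 91, 34, 14, 18]
Count: 10
Sum: 532
Mean: 532/10 = 53.2
Sorted: [14, 18, 27, 34, 62, 65, 73, 73, 75, 91]
Median: 63.5
Mode: 73 (2 times)
Range: 91 - 14 = 77
Min: 14, Max: 91

mean=53.2, median=63.5, mode=73, range=77


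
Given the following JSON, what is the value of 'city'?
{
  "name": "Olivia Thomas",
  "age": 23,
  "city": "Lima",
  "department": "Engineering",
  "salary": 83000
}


Looking up field 'city'
Value: Lima

Lima


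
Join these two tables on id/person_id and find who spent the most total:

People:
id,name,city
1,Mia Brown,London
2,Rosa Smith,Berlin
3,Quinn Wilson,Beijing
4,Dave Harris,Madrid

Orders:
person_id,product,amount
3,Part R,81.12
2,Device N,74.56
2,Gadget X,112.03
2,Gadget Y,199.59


Join on: people.id = orders.person_id

Joined rows:
  Quinn Wilson (Beijing) bought Part R for $81.12
  Rosa Smith (Berlin) bought Device N for $74.56
  Rosa Smith (Berlin) bought Gadget X for $112.03
  Rosa Smith (Berlin) bought Gadget Y for $199.59

Total per person:
  Rosa Smith: $386.18
  Quinn Wilson: $81.12

Top spender: Rosa Smith ($386.18)

Rosa Smith ($386.18)


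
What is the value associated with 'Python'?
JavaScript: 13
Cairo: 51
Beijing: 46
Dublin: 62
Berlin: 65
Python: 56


Looking up key 'Python'
Value: 56

56


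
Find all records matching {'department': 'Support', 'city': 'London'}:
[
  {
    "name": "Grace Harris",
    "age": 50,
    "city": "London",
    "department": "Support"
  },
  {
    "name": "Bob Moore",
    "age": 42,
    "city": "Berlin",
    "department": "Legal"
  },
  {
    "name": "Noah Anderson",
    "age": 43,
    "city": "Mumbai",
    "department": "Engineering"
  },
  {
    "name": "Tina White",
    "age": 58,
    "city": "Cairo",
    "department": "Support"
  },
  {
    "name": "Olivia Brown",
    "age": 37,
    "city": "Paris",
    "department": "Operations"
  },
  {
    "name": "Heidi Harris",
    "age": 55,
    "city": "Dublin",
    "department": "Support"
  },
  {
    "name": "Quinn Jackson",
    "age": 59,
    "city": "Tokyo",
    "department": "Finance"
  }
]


Search criteria: {'department': 'Support', 'city': 'London'}

Checking 7 records:
  Grace Harris: {department: Support, city: London} <-- MATCH
  Bob Moore: {department: Legal, city: Berlin}
  Noah Anderson: {department: Engineering, city: Mumbai}
  Tina White: {department: Support, city: Cairo}
  Olivia Brown: {department: Operations, city: Paris}
  Heidi Harris: {department: Support, city: Dublin}
  Quinn Jackson: {department: Finance, city: Tokyo}

Matches: ["Grace Harris"]

["Grace Harris"]


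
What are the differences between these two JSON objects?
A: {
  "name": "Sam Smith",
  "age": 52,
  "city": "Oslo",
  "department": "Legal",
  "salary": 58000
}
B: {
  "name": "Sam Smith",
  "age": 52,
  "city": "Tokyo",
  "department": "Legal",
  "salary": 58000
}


Comparing each field (in key order):
  name: same
  age: same
  city: DIFFERENT
  department: same
  salary: same
Differences:
  city: Oslo -> Tokyo

1 field(s) changed

1 change: city


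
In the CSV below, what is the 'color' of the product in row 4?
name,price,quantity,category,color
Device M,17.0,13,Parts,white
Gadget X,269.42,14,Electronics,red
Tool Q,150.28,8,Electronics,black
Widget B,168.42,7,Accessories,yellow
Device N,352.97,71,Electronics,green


Query: Row 4 ('Widget B'), column 'color'
Value: yellow

yellow


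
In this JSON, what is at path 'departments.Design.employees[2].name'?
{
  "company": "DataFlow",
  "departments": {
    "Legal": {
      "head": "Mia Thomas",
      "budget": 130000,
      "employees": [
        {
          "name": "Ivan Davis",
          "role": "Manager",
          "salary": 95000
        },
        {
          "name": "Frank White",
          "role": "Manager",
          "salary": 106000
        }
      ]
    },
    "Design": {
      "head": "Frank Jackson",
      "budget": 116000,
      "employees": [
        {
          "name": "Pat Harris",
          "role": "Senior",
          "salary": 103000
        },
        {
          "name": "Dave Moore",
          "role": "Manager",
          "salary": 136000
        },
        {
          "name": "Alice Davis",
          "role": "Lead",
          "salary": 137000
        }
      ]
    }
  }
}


Path: departments.Design.employees[2].name

Navigate:
  -> departments
  -> Design
  -> employees[2].name = 'Alice Davis'

Alice Davis


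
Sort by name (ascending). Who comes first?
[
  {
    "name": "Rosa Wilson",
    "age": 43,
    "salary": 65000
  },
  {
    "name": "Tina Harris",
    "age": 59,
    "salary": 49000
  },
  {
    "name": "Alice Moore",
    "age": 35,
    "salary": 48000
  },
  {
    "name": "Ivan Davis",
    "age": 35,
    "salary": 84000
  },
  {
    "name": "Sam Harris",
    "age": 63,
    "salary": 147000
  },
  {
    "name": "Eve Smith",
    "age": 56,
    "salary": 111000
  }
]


Sort by: name (ascending)

Sorted order:
  1. Alice Moore (name = Alice Moore)
  2. Eve Smith (name = Eve Smith)
  3. Ivan Davis (name = Ivan Davis)
  4. Rosa Wilson (name = Rosa Wilson)
  5. Sam Harris (name = Sam Harris)
  6. Tina Harris (name = Tina Harris)

First: Alice Moore

Alice Moore


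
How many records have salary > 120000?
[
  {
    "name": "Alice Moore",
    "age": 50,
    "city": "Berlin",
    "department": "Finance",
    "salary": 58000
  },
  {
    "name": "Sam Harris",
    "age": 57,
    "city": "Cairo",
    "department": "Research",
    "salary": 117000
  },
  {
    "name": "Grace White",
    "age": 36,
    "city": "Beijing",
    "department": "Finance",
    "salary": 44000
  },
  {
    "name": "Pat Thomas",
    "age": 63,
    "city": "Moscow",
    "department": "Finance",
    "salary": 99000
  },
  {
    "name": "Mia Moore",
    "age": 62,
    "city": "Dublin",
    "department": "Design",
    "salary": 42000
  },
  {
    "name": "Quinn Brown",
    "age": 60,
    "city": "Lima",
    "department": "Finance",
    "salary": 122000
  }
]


Data: 6 records
Condition: salary > 120000

Checking each record:
  Alice Moore: 58000
  Sam Harris: 117000
  Grace White: 44000
  Pat Thomas: 99000
  Mia Moore: 42000
  Quinn Brown: 122000 MATCH

Count: 1

1


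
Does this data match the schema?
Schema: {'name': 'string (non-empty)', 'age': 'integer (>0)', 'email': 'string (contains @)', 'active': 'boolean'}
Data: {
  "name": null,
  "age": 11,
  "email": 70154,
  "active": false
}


Validating each field against schema:
  name: FAIL (null is not a string)
  age: OK (positive integer)
  email: FAIL (70154 is not a string)
  active: OK (boolean)

Result: INVALID (2 errors: name, email)

INVALID (2 errors: name, email)


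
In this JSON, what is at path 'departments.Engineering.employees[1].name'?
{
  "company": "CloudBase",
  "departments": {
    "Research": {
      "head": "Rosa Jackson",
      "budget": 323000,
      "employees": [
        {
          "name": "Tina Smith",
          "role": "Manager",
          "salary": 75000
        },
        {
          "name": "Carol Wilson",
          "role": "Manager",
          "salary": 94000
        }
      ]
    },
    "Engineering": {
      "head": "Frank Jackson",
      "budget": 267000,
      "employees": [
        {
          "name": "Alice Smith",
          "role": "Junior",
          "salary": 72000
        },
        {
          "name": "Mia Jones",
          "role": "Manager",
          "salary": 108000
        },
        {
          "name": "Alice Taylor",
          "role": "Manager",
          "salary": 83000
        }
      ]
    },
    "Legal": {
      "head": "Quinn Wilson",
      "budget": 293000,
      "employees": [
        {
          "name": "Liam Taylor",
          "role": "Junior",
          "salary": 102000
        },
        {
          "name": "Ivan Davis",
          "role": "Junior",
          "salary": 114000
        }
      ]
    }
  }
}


Path: departments.Engineering.employees[1].name

Navigate:
  -> departments
  -> Engineering
  -> employees[1].name = 'Mia Jones'

Mia Jones


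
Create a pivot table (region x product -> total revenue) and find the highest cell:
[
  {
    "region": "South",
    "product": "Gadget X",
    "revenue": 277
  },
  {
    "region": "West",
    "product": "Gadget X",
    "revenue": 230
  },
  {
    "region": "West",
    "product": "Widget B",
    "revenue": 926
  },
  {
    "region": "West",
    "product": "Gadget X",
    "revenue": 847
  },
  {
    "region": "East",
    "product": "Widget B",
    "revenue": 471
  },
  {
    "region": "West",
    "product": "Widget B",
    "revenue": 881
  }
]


Pivot: region (rows) x product (columns) -> total revenue

     Gadget X      Widget B    
East             0           471  
South          277             0  
West          1077          1807  

Highest: West / Widget B = $1807

West / Widget B = $1807


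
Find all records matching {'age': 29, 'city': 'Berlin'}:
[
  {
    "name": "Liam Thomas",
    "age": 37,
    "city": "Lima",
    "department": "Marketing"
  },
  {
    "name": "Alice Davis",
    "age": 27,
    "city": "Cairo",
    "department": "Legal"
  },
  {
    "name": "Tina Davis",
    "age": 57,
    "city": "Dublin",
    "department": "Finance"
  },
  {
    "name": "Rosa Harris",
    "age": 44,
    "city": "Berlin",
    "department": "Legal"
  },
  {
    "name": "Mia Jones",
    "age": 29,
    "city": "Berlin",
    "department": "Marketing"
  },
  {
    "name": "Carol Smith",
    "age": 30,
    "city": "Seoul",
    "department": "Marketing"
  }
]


Search criteria: {'age': 29, 'city': 'Berlin'}

Checking 6 records:
  Liam Thomas: {age: 37, city: Lima}
  Alice Davis: {age: 27, city: Cairo}
  Tina Davis: {age: 57, city: Dublin}
  Rosa Harris: {age: 44, city: Berlin}
  Mia Jones: {age: 29, city: Berlin} <-- MATCH
  Carol Smith: {age: 30, city: Seoul}

Matches: ["Mia Jones"]

["Mia Jones"]
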